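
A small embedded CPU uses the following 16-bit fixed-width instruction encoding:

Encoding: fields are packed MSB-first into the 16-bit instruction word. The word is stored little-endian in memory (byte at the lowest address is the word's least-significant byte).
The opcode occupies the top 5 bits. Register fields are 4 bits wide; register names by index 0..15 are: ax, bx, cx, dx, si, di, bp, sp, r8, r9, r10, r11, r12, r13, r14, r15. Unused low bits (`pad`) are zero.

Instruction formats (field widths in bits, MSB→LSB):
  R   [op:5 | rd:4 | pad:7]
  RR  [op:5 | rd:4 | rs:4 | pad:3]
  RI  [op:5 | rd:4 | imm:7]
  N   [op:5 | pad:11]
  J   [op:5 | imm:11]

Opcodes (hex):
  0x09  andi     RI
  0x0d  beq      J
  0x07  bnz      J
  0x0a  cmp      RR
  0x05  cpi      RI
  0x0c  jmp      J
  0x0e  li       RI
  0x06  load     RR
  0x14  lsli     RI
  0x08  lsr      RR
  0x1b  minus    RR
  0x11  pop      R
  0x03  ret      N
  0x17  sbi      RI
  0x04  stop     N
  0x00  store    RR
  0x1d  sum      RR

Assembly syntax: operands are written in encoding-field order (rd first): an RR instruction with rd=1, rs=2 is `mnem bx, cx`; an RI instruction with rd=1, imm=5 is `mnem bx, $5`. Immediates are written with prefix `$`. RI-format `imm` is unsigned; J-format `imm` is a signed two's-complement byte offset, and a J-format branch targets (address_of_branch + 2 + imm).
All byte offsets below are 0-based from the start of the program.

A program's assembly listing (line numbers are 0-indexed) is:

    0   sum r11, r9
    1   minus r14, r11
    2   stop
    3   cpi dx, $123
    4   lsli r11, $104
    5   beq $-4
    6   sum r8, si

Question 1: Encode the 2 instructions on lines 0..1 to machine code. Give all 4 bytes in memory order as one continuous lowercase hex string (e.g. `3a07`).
line 0 (sum): pack op=0x1d:5|rd=11:4|rs=9:4|pad=0:3 = 0xedc8; little→ c8 ed
line 1 (minus): pack op=0x1b:5|rd=14:4|rs=11:4|pad=0:3 = 0xdf58; little→ 58 df

c8ed58df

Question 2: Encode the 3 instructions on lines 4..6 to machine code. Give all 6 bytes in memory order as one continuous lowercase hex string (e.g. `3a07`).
line 4 (lsli): pack op=0x14:5|rd=11:4|imm=104:7 = 0xa5e8; little→ e8 a5
line 5 (beq): pack op=0xd:5|imm=-4:11 = 0x6ffc; little→ fc 6f
line 6 (sum): pack op=0x1d:5|rd=8:4|rs=4:4|pad=0:3 = 0xec20; little→ 20 ec

e8a5fc6f20ec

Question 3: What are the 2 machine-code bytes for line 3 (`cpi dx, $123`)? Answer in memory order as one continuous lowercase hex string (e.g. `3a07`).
3. cpi fields op=0x5:5|rd=3:4|imm=123:7 → word 29fbh → fb 29

fb29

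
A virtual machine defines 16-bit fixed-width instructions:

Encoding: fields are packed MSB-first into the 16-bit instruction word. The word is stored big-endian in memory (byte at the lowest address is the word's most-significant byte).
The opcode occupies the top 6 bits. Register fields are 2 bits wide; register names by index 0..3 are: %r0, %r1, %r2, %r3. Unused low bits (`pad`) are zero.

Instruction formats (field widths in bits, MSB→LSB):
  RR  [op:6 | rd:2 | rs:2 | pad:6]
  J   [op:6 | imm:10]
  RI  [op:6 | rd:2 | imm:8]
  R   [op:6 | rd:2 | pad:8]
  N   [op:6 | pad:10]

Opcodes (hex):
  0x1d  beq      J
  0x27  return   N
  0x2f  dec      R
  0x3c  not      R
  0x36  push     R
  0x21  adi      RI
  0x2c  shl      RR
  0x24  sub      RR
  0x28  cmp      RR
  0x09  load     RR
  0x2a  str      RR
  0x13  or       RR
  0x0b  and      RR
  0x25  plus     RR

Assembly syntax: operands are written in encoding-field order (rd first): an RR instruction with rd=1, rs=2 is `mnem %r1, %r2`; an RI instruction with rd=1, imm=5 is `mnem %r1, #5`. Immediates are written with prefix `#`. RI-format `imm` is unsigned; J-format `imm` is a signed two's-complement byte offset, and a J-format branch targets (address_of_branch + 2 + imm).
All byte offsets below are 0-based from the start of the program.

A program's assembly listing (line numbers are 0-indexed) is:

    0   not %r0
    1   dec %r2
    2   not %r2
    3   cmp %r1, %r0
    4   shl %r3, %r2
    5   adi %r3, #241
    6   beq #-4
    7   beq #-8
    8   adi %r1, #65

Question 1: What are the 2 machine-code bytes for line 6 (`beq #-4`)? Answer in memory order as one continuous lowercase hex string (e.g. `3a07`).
77fc

line 6 (beq): pack op=0x1d:6|imm=-4:10 = 0x77fc; big→ 77 fc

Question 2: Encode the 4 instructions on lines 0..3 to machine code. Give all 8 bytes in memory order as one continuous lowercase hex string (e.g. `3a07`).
line 0 (not): pack op=0x3c:6|rd=0:2|pad=0:8 = 0xf000; big→ f0 00
line 1 (dec): pack op=0x2f:6|rd=2:2|pad=0:8 = 0xbe00; big→ be 00
line 2 (not): pack op=0x3c:6|rd=2:2|pad=0:8 = 0xf200; big→ f2 00
line 3 (cmp): pack op=0x28:6|rd=1:2|rs=0:2|pad=0:6 = 0xa100; big→ a1 00

f000be00f200a100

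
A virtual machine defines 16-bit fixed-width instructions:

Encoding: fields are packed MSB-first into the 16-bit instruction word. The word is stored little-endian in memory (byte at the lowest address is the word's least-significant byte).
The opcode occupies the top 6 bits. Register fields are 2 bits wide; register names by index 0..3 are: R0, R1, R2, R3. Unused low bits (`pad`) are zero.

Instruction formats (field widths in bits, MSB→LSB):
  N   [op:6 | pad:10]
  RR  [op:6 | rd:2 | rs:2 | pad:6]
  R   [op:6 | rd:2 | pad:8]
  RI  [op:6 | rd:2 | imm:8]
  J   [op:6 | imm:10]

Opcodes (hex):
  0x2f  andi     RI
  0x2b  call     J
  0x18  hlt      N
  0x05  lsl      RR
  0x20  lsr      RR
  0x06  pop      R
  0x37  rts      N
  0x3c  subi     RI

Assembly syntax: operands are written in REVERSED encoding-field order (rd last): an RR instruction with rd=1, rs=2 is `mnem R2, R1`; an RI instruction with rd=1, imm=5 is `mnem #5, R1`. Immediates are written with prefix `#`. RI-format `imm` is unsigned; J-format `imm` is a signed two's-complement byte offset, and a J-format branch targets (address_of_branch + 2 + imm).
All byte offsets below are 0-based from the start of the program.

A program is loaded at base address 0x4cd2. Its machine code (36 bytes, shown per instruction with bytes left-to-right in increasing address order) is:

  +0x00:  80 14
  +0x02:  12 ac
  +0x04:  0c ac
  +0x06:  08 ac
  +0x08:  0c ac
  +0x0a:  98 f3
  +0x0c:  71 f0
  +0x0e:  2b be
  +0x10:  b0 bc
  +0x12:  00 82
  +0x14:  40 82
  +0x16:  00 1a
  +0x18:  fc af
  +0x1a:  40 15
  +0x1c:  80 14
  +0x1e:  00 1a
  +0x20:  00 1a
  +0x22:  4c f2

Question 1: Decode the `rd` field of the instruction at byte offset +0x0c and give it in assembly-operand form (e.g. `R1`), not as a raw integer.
R0

@+0c  little-endian(71 f0) = 0xf071
  op=0xf071>>10=0x3c ⇒ subi (RI)
  rd: (w>>8)&0x3=0x0 → R0
  imm: (w>>0)&0xff=0x71 → #113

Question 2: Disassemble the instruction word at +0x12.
[12] 00 82 → 0x8200
  top 6b → 0x20 → lsr [RR]
  rd: (w>>8)&0x3=0x2 → R2
  rs: (w>>6)&0x3=0x0 → R0

lsr R0, R2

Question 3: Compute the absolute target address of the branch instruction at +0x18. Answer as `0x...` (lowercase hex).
0x4ce8

@+18  little-endian(fc af) = 0xaffc
  opcode bits[15:10]=0x2b: call/J
  [9:0] imm=1020 (s10→-4) = #-4
  target = base 0x4cd2 + off 0x18 + 2 + imm -4 = 0x4ce8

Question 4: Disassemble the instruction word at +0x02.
+0x02: 12 ac ⇒ word 0xac12 (little)
  op=0xac12>>10=0x2b ⇒ call (J)
  imm: (w>>0)&0x3ff=0x12 → #18

call #18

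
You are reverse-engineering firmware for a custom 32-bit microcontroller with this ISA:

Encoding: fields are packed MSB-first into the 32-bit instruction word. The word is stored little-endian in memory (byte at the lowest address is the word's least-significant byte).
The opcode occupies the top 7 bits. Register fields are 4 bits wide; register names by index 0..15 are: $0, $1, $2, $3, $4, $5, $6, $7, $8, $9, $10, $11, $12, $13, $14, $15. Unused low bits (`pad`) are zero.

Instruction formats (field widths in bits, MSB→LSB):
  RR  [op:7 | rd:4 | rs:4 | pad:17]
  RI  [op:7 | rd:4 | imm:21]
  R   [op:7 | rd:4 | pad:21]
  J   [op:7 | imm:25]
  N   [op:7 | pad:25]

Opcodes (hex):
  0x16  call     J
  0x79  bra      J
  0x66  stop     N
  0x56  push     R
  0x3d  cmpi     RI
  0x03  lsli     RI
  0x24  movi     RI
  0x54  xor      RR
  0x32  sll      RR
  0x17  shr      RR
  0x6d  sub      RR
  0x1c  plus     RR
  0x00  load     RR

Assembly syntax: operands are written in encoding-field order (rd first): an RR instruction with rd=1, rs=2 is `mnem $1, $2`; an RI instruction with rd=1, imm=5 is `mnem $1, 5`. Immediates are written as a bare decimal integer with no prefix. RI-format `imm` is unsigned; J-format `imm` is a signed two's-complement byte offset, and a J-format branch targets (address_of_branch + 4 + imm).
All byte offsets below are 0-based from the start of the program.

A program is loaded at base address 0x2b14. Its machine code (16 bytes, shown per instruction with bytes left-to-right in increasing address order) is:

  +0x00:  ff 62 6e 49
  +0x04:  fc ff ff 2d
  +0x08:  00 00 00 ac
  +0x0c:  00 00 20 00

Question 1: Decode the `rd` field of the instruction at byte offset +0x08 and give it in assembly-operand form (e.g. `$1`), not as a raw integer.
$0

+0x08: 00 00 00 ac ⇒ word 0xac000000 (little)
  opcode bits[31:25]=0x56: push/R
  rd: (w>>21)&0xf=0x0 → $0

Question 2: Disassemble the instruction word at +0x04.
call -4

@+04  little-endian(fc ff ff 2d) = 0x2dfffffc
  opcode bits[31:25]=0x16: call/J
  imm: (w>>0)&0x1ffffff=0x1fffffc (s25→-4) → -4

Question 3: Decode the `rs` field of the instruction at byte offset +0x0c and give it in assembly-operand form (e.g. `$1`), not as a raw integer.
$0

@+0c  little-endian(00 00 20 00) = 0x00200000
  top 7b → 0x0 → load [RR]
  [24:21] rd=1 = $1
  [20:17] rs=0 = $0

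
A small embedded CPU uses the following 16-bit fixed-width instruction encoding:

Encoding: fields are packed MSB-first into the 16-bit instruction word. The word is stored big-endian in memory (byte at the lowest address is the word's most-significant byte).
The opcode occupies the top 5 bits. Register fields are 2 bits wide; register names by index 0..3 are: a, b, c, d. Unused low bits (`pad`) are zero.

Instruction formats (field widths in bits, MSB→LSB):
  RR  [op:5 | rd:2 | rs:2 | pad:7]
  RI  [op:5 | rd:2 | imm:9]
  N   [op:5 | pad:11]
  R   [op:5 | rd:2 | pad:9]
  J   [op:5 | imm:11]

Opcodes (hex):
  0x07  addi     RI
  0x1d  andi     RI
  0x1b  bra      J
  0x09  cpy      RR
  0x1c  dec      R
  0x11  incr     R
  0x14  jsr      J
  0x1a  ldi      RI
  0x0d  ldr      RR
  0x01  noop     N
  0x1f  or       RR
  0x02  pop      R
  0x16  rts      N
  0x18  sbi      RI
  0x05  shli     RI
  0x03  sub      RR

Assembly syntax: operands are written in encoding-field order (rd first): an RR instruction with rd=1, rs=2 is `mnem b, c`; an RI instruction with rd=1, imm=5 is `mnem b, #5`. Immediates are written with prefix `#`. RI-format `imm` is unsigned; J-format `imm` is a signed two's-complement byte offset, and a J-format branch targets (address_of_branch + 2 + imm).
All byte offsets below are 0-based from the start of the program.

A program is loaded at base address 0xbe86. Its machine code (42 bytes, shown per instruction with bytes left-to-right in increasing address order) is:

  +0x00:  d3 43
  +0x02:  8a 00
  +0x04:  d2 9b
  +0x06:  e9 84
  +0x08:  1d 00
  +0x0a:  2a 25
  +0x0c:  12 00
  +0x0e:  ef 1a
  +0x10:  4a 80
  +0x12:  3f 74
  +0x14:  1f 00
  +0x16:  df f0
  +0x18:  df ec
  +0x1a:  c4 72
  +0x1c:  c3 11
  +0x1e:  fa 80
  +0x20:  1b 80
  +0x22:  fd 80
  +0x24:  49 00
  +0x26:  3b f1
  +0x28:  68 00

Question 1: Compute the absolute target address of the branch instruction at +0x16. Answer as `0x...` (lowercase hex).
0xbe8e

@+16  big-endian(df f0) = 0xdff0
  opcode bits[15:11]=0x1b: bra/J
  imm: (w>>0)&0x7ff=0x7f0 (s11→-16) → #-16
  target = base 0xbe86 + off 0x16 + 2 + imm -16 = 0xbe8e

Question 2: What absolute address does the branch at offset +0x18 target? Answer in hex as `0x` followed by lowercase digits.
[18] df ec → 0xdfec
  op=0xdfec>>11=0x1b ⇒ bra (J)
  imm: (w>>0)&0x7ff=0x7ec (s11→-20) → #-20
  target = base 0xbe86 + off 0x18 + 2 + imm -20 = 0xbe8c

0xbe8c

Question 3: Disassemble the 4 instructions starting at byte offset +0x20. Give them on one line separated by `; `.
sub b, d; or c, d; cpy a, c; addi b, #497

off 0x20: read 1b 80 as big → 0x1b80
  opcode bits[15:11]=0x3: sub/RR
  [10:9] rd=1 = b
  [8:7] rs=3 = d
off 0x22: read fd 80 as big → 0xfd80
  opcode bits[15:11]=0x1f: or/RR
  [10:9] rd=2 = c
  [8:7] rs=3 = d
off 0x24: read 49 00 as big → 0x4900
  opcode bits[15:11]=0x9: cpy/RR
  [10:9] rd=0 = a
  [8:7] rs=2 = c
off 0x26: read 3b f1 as big → 0x3bf1
  opcode bits[15:11]=0x7: addi/RI
  [10:9] rd=1 = b
  [8:0] imm=497 = #497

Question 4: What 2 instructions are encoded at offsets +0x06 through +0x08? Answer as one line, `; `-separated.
off 0x06: read e9 84 as big → 0xe984
  op=0xe984>>11=0x1d ⇒ andi (RI)
  rd: (w>>9)&0x3=0x0 → a
  imm: (w>>0)&0x1ff=0x184 → #388
off 0x08: read 1d 00 as big → 0x1d00
  op=0x1d00>>11=0x3 ⇒ sub (RR)
  rd: (w>>9)&0x3=0x2 → c
  rs: (w>>7)&0x3=0x2 → c

andi a, #388; sub c, c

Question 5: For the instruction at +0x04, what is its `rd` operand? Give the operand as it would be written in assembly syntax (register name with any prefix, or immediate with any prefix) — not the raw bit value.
b

off 0x04: read d2 9b as big → 0xd29b
  opcode bits[15:11]=0x1a: ldi/RI
  [10:9] rd=1 = b
  [8:0] imm=155 = #155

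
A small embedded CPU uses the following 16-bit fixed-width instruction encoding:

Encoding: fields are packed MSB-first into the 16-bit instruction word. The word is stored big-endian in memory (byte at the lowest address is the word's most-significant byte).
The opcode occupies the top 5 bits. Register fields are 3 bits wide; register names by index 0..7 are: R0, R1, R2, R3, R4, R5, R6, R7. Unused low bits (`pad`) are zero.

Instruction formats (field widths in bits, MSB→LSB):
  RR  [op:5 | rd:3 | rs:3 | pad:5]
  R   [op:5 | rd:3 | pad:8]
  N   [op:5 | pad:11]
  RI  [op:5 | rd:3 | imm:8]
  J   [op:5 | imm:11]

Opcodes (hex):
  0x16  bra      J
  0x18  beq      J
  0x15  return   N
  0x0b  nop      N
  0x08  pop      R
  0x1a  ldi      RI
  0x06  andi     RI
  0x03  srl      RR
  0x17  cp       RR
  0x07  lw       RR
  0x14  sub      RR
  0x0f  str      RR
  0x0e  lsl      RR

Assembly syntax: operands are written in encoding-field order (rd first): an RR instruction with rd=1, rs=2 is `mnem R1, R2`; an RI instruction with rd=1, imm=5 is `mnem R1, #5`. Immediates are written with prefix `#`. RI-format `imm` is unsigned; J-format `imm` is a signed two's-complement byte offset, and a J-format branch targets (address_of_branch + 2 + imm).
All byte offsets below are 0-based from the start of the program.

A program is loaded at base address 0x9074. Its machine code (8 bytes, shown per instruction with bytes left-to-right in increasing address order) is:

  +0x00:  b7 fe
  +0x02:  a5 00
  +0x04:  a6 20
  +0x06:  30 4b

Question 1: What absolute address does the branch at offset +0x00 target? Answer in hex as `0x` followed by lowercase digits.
0x9074

+0x00: b7 fe ⇒ word 0xb7fe (big)
  top 5b → 0x16 → bra [J]
  [10:0] imm=2046 (s11→-2) = #-2
  target = base 0x9074 + off 0x00 + 2 + imm -2 = 0x9074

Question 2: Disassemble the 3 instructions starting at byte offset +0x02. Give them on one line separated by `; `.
sub R5, R0; sub R6, R1; andi R0, #75

+0x02: a5 00 ⇒ word 0xa500 (big)
  opcode bits[15:11]=0x14: sub/RR
  rd@[10:8]=0x5 ⇒ R5
  rs@[7:5]=0x0 ⇒ R0
+0x04: a6 20 ⇒ word 0xa620 (big)
  opcode bits[15:11]=0x14: sub/RR
  rd@[10:8]=0x6 ⇒ R6
  rs@[7:5]=0x1 ⇒ R1
+0x06: 30 4b ⇒ word 0x304b (big)
  opcode bits[15:11]=0x6: andi/RI
  rd@[10:8]=0x0 ⇒ R0
  imm@[7:0]=0x4b ⇒ #75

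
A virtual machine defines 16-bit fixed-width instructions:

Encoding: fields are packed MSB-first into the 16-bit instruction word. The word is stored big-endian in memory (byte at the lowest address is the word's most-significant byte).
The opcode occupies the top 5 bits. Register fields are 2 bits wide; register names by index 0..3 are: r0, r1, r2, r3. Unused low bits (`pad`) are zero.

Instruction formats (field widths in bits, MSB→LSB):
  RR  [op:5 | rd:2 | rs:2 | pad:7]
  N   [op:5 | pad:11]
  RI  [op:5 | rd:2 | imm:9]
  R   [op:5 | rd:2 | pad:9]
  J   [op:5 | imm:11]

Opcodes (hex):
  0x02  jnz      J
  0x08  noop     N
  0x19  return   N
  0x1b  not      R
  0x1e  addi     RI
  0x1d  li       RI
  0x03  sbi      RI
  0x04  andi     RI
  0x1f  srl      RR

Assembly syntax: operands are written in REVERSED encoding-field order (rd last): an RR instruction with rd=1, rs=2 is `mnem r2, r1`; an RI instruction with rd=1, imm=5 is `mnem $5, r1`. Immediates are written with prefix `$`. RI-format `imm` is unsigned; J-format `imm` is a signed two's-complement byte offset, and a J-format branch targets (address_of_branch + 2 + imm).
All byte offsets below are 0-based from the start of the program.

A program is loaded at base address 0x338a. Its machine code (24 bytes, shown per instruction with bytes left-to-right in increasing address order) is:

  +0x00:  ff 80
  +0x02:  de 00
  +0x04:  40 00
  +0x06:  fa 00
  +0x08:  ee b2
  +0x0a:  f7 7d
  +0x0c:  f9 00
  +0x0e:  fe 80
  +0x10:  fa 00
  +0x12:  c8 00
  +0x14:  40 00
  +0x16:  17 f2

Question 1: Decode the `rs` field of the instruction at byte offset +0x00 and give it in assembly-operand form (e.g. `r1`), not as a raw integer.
r3

+0x00: ff 80 ⇒ word 0xff80 (big)
  op=0xff80>>11=0x1f ⇒ srl (RR)
  rd: (w>>9)&0x3=0x3 → r3
  rs: (w>>7)&0x3=0x3 → r3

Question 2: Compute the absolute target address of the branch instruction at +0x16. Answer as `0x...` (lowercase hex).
off 0x16: read 17 f2 as big → 0x17f2
  op=0x17f2>>11=0x2 ⇒ jnz (J)
  [10:0] imm=2034 (s11→-14) = $-14
  target = base 0x338a + off 0x16 + 2 + imm -14 = 0x3394

0x3394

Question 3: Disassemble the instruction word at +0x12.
return

@+12  big-endian(c8 00) = 0xc800
  opcode bits[15:11]=0x19: return/N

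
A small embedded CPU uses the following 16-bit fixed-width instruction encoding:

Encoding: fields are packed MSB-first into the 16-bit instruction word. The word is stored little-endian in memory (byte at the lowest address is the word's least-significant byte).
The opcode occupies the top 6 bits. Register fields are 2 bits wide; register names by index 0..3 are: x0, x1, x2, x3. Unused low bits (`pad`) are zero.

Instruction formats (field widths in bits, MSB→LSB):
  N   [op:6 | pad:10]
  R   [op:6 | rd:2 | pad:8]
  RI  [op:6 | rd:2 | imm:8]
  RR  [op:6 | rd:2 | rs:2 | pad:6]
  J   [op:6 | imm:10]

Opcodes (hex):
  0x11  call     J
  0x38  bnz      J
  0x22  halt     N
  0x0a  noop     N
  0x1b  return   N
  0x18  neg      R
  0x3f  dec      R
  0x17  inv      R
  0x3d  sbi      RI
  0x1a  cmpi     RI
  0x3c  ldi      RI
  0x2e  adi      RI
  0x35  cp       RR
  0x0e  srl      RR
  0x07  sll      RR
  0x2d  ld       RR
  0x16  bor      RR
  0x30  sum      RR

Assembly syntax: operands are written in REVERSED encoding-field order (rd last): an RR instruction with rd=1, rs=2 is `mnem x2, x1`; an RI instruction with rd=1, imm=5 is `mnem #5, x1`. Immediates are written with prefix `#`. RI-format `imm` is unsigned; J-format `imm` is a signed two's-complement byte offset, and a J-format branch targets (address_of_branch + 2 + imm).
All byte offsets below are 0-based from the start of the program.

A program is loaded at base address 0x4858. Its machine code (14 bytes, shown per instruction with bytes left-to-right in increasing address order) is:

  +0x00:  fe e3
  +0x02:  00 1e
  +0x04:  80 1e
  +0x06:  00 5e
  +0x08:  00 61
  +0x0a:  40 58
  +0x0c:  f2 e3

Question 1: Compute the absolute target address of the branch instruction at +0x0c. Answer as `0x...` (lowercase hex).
@+0c  little-endian(f2 e3) = 0xe3f2
  opcode bits[15:10]=0x38: bnz/J
  imm@[9:0]=0x3f2 (s10→-14) ⇒ #-14
  target = base 0x4858 + off 0x0c + 2 + imm -14 = 0x4858

0x4858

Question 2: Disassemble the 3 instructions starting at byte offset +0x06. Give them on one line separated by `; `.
@+06  little-endian(00 5e) = 0x5e00
  opcode bits[15:10]=0x17: inv/R
  [9:8] rd=2 = x2
@+08  little-endian(00 61) = 0x6100
  opcode bits[15:10]=0x18: neg/R
  [9:8] rd=1 = x1
@+0a  little-endian(40 58) = 0x5840
  opcode bits[15:10]=0x16: bor/RR
  [9:8] rd=0 = x0
  [7:6] rs=1 = x1

inv x2; neg x1; bor x1, x0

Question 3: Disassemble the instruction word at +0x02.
sll x0, x2

@+02  little-endian(00 1e) = 0x1e00
  op=0x1e00>>10=0x7 ⇒ sll (RR)
  rd: (w>>8)&0x3=0x2 → x2
  rs: (w>>6)&0x3=0x0 → x0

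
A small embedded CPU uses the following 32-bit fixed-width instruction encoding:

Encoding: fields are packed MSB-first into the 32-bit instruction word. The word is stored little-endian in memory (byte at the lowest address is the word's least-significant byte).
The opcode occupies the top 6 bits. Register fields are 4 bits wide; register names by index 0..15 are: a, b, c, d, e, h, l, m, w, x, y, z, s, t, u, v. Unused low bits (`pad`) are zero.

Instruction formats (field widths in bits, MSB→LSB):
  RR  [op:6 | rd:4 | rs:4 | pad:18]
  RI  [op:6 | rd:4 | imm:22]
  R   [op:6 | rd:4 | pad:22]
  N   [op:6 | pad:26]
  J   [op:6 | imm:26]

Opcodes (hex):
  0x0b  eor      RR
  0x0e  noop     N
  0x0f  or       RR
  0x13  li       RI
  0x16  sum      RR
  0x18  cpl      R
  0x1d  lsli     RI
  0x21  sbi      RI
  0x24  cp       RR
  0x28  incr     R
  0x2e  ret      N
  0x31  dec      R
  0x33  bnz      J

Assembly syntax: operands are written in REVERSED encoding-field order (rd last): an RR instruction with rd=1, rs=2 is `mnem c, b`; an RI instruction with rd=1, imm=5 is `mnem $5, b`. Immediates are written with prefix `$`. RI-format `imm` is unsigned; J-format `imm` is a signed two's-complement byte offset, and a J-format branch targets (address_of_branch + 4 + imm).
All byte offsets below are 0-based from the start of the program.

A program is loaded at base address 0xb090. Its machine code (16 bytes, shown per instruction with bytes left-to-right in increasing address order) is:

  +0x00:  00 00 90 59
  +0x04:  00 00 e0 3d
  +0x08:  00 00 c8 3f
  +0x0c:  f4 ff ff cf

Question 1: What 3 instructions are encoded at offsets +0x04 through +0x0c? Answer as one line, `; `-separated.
or w, m; or c, v; bnz $-12

off 0x04: read 00 00 e0 3d as little → 0x3de00000
  op=0x3de00000>>26=0xf ⇒ or (RR)
  rd@[25:22]=0x7 ⇒ m
  rs@[21:18]=0x8 ⇒ w
off 0x08: read 00 00 c8 3f as little → 0x3fc80000
  op=0x3fc80000>>26=0xf ⇒ or (RR)
  rd@[25:22]=0xf ⇒ v
  rs@[21:18]=0x2 ⇒ c
off 0x0c: read f4 ff ff cf as little → 0xcffffff4
  op=0xcffffff4>>26=0x33 ⇒ bnz (J)
  imm@[25:0]=0x3fffff4 (s26→-12) ⇒ $-12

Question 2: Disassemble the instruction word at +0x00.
sum e, l

+0x00: 00 00 90 59 ⇒ word 0x59900000 (little)
  top 6b → 0x16 → sum [RR]
  rd@[25:22]=0x6 ⇒ l
  rs@[21:18]=0x4 ⇒ e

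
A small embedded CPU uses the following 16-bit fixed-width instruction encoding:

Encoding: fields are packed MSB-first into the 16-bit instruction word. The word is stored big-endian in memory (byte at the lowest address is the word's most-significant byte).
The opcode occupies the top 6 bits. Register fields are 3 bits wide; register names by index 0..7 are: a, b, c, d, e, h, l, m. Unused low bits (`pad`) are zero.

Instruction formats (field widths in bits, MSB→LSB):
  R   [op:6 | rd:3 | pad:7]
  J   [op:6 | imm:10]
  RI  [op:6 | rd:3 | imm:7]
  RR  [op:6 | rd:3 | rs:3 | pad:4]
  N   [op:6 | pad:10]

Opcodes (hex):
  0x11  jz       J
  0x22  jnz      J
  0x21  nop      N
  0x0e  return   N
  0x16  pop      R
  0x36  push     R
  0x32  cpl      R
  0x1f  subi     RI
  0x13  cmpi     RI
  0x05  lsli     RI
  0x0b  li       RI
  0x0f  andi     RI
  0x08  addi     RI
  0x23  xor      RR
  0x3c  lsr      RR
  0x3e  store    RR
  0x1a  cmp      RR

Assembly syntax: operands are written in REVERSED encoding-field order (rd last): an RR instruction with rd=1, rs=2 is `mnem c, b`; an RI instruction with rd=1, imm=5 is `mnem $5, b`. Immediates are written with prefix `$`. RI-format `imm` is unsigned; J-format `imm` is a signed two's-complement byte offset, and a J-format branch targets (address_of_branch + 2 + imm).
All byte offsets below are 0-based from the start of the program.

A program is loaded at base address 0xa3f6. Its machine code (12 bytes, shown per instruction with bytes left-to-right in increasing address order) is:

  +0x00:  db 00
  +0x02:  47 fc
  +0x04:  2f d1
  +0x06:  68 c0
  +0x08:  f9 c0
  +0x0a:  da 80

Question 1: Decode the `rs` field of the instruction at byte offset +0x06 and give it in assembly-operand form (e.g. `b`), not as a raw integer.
e

@+06  big-endian(68 c0) = 0x68c0
  op=0x68c0>>10=0x1a ⇒ cmp (RR)
  [9:7] rd=1 = b
  [6:4] rs=4 = e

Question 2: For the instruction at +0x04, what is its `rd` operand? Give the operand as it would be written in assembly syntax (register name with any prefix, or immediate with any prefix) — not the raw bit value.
off 0x04: read 2f d1 as big → 0x2fd1
  op=0x2fd1>>10=0xb ⇒ li (RI)
  rd: (w>>7)&0x7=0x7 → m
  imm: (w>>0)&0x7f=0x51 → $81

m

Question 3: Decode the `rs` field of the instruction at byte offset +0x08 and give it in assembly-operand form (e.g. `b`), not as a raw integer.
e

@+08  big-endian(f9 c0) = 0xf9c0
  opcode bits[15:10]=0x3e: store/RR
  rd@[9:7]=0x3 ⇒ d
  rs@[6:4]=0x4 ⇒ e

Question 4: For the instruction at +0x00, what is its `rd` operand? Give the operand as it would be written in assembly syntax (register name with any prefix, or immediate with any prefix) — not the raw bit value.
[00] db 00 → 0xdb00
  op=0xdb00>>10=0x36 ⇒ push (R)
  rd@[9:7]=0x6 ⇒ l

l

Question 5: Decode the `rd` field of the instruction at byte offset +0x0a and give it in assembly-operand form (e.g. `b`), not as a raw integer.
@+0a  big-endian(da 80) = 0xda80
  op=0xda80>>10=0x36 ⇒ push (R)
  [9:7] rd=5 = h

h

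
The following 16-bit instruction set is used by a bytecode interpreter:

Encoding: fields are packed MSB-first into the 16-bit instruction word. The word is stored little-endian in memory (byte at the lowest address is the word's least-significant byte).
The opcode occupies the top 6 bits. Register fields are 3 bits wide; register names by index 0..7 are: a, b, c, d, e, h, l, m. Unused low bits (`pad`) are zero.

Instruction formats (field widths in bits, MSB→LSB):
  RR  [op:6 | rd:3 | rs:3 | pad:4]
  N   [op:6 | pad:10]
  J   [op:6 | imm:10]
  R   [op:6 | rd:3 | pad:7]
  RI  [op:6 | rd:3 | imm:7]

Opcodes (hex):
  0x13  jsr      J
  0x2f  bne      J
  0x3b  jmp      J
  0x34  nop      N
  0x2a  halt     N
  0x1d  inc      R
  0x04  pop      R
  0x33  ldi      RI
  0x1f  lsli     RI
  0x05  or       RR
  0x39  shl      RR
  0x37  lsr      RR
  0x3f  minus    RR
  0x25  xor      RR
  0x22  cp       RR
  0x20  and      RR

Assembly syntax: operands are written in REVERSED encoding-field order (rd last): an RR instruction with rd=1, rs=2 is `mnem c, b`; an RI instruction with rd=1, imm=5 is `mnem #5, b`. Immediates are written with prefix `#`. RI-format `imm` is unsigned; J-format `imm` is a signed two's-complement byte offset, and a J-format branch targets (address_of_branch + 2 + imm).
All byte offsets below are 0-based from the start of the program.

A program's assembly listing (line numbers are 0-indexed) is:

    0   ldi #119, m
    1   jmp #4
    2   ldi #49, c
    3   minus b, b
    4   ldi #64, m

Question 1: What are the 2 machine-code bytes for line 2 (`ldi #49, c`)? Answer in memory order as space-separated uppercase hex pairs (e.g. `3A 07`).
2. ldi fields op=0x33:6|rd=2:3|imm=49:7 → word cd31h → 31 cd

31 CD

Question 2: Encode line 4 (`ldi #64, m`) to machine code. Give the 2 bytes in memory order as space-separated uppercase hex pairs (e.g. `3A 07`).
C0 CF

L4: ldi op=0x33:6|rd=7:3|imm=64:7 ⇒ 0xcfc0 ⇒ little c0 cf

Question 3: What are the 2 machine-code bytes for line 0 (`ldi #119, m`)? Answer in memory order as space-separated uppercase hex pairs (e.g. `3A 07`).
F7 CF

L0: ldi op=0x33:6|rd=7:3|imm=119:7 ⇒ 0xcff7 ⇒ little f7 cf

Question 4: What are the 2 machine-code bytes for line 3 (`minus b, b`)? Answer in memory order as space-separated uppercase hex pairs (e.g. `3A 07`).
line 3 (minus): pack op=0x3f:6|rd=1:3|rs=1:3|pad=0:4 = 0xfc90; little→ 90 fc

90 FC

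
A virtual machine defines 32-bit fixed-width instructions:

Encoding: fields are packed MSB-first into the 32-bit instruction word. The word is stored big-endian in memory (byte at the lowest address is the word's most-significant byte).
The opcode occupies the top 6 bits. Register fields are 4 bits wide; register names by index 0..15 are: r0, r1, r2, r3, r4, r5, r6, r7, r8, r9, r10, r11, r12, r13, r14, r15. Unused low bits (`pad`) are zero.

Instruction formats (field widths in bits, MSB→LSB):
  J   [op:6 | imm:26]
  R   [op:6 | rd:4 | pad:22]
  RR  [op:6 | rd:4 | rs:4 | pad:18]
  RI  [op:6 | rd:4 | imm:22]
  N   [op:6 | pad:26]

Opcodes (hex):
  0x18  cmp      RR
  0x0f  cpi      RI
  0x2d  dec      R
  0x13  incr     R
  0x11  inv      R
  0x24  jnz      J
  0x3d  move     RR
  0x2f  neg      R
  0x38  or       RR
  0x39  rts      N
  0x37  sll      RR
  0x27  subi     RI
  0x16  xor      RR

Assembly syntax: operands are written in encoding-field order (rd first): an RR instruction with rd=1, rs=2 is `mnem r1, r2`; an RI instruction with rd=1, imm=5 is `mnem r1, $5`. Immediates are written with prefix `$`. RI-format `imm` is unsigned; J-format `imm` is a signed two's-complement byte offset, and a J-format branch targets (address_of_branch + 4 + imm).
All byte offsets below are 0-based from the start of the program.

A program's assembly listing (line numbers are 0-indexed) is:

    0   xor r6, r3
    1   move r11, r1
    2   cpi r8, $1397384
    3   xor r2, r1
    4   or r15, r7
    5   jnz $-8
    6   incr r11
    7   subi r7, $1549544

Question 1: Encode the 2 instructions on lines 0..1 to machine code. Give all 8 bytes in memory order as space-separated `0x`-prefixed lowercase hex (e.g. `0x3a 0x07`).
L0: xor op=0x16:6|rd=6:4|rs=3:4|pad=0:18 ⇒ 0x598c0000 ⇒ big 59 8c 00 00
L1: move op=0x3d:6|rd=11:4|rs=1:4|pad=0:18 ⇒ 0xf6c40000 ⇒ big f6 c4 00 00

0x59 0x8c 0x00 0x00 0xf6 0xc4 0x00 0x00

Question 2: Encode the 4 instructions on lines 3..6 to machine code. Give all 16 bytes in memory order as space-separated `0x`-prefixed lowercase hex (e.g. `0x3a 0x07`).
L3: xor op=0x16:6|rd=2:4|rs=1:4|pad=0:18 ⇒ 0x58840000 ⇒ big 58 84 00 00
L4: or op=0x38:6|rd=15:4|rs=7:4|pad=0:18 ⇒ 0xe3dc0000 ⇒ big e3 dc 00 00
L5: jnz op=0x24:6|imm=-8:26 ⇒ 0x93fffff8 ⇒ big 93 ff ff f8
L6: incr op=0x13:6|rd=11:4|pad=0:22 ⇒ 0x4ec00000 ⇒ big 4e c0 00 00

0x58 0x84 0x00 0x00 0xe3 0xdc 0x00 0x00 0x93 0xff 0xff 0xf8 0x4e 0xc0 0x00 0x00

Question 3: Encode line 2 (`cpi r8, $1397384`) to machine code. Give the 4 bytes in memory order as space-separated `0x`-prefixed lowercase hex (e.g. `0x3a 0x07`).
0x3e 0x15 0x52 0x88

line 2 (cpi): pack op=0xf:6|rd=8:4|imm=1397384:22 = 0x3e155288; big→ 3e 15 52 88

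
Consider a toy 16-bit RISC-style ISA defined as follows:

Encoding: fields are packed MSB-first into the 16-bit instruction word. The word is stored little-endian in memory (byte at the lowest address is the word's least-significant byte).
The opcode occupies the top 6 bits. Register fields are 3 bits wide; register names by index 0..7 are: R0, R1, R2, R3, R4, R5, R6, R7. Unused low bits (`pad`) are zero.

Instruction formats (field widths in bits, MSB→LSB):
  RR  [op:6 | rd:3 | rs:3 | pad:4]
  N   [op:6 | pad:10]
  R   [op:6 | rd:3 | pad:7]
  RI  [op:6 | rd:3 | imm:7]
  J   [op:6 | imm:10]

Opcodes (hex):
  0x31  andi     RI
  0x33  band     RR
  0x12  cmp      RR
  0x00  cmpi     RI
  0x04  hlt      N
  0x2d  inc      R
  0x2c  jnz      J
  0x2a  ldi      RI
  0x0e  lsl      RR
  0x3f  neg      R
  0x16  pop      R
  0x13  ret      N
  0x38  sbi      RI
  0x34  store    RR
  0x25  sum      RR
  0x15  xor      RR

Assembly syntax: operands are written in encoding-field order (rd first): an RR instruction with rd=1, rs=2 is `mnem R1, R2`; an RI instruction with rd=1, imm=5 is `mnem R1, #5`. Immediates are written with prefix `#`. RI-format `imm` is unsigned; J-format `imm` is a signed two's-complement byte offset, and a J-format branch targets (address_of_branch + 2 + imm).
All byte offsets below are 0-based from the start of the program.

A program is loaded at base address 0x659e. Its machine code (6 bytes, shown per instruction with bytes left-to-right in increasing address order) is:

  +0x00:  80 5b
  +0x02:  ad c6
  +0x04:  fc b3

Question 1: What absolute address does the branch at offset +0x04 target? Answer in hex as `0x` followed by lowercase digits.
0x65a0

@+04  little-endian(fc b3) = 0xb3fc
  op=0xb3fc>>10=0x2c ⇒ jnz (J)
  [9:0] imm=1020 (s10→-4) = #-4
  target = base 0x659e + off 0x04 + 2 + imm -4 = 0x65a0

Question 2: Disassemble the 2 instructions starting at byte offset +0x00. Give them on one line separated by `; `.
[00] 80 5b → 0x5b80
  top 6b → 0x16 → pop [R]
  rd@[9:7]=0x7 ⇒ R7
[02] ad c6 → 0xc6ad
  top 6b → 0x31 → andi [RI]
  rd@[9:7]=0x5 ⇒ R5
  imm@[6:0]=0x2d ⇒ #45

pop R7; andi R5, #45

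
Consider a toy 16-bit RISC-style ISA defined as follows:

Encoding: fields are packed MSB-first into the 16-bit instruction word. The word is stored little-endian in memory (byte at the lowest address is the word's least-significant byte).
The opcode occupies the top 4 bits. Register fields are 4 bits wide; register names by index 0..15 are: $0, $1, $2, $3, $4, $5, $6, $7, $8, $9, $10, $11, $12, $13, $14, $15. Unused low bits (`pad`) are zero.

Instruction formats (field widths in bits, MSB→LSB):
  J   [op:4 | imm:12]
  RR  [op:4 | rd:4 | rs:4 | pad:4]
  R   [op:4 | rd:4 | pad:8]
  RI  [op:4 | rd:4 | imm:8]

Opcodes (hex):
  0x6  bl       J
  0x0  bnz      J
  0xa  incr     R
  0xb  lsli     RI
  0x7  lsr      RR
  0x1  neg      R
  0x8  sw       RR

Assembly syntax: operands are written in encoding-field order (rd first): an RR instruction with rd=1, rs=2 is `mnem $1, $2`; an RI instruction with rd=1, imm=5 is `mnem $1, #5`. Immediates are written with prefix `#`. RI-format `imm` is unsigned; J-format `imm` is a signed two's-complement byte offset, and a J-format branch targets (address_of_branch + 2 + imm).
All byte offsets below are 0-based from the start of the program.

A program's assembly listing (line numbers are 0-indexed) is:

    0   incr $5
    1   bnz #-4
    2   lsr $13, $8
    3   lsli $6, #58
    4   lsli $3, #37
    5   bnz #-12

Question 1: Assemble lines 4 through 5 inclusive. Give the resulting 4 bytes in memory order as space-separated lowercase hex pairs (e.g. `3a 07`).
L4: lsli op=0xb:4|rd=3:4|imm=37:8 ⇒ 0xb325 ⇒ little 25 b3
L5: bnz op=0x0:4|imm=-12:12 ⇒ 0x0ff4 ⇒ little f4 0f

25 b3 f4 0f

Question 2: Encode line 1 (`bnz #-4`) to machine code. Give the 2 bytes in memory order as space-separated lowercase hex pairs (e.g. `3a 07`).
L1: bnz op=0x0:4|imm=-4:12 ⇒ 0x0ffc ⇒ little fc 0f

fc 0f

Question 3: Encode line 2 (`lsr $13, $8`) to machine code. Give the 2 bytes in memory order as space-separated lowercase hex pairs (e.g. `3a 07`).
line 2 (lsr): pack op=0x7:4|rd=13:4|rs=8:4|pad=0:4 = 0x7d80; little→ 80 7d

80 7d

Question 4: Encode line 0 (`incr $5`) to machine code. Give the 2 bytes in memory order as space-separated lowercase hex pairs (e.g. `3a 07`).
00 a5

0. incr fields op=0xa:4|rd=5:4|pad=0:8 → word a500h → 00 a5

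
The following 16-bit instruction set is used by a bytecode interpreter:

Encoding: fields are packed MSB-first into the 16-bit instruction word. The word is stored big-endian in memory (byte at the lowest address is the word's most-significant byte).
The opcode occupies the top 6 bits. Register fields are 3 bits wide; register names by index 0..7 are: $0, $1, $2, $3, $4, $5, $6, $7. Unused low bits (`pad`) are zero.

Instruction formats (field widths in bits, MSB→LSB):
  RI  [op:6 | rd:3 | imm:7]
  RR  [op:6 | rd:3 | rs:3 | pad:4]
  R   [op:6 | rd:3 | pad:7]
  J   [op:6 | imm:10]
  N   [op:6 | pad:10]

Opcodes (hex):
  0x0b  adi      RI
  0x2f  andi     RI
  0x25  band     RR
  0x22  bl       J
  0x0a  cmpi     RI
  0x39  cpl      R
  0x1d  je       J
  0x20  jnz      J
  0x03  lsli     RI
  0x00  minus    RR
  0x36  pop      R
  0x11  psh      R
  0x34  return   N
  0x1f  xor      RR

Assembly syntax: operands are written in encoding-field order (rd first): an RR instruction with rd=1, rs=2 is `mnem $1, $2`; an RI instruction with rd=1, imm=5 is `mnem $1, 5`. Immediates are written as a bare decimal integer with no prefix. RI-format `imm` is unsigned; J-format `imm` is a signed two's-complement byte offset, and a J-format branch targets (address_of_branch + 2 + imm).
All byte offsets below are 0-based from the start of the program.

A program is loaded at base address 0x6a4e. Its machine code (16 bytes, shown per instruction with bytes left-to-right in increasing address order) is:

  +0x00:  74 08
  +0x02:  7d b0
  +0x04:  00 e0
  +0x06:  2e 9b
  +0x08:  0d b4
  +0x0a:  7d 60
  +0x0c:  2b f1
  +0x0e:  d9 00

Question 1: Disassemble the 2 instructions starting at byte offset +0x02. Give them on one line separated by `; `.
xor $3, $3; minus $1, $6

+0x02: 7d b0 ⇒ word 0x7db0 (big)
  opcode bits[15:10]=0x1f: xor/RR
  rd: (w>>7)&0x7=0x3 → $3
  rs: (w>>4)&0x7=0x3 → $3
+0x04: 00 e0 ⇒ word 0x00e0 (big)
  opcode bits[15:10]=0x0: minus/RR
  rd: (w>>7)&0x7=0x1 → $1
  rs: (w>>4)&0x7=0x6 → $6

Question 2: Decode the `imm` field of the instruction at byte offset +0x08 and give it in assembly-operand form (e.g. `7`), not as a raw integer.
52

+0x08: 0d b4 ⇒ word 0x0db4 (big)
  op=0x0db4>>10=0x3 ⇒ lsli (RI)
  rd: (w>>7)&0x7=0x3 → $3
  imm: (w>>0)&0x7f=0x34 → 52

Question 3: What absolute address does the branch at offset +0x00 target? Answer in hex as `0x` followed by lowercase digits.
[00] 74 08 → 0x7408
  opcode bits[15:10]=0x1d: je/J
  imm@[9:0]=0x8 ⇒ 8
  target = base 0x6a4e + off 0x00 + 2 + imm 8 = 0x6a58

0x6a58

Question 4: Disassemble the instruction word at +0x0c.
cmpi $7, 113

+0x0c: 2b f1 ⇒ word 0x2bf1 (big)
  op=0x2bf1>>10=0xa ⇒ cmpi (RI)
  rd@[9:7]=0x7 ⇒ $7
  imm@[6:0]=0x71 ⇒ 113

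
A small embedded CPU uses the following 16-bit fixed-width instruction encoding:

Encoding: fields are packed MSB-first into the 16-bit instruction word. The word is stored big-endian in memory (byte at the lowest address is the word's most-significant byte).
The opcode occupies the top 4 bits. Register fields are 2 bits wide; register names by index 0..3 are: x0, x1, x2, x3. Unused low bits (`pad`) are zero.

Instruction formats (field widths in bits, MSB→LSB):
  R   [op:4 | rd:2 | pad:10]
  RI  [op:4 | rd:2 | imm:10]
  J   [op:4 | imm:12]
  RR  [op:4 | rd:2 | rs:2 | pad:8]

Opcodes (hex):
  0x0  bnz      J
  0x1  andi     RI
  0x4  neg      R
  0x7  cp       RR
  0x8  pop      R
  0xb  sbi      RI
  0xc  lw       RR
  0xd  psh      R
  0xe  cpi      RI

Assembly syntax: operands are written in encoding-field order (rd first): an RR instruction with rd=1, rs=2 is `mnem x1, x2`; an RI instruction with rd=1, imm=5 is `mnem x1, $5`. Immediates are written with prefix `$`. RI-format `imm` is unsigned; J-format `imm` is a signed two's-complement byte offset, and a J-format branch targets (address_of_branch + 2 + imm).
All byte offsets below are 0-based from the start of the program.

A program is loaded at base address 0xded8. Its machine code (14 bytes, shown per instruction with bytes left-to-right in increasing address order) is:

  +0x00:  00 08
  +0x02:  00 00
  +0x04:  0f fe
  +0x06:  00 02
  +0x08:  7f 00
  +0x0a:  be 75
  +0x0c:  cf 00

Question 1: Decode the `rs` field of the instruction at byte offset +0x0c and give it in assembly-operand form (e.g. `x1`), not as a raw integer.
x3

@+0c  big-endian(cf 00) = 0xcf00
  opcode bits[15:12]=0xc: lw/RR
  rd: (w>>10)&0x3=0x3 → x3
  rs: (w>>8)&0x3=0x3 → x3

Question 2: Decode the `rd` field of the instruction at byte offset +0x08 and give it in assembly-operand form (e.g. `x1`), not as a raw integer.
+0x08: 7f 00 ⇒ word 0x7f00 (big)
  opcode bits[15:12]=0x7: cp/RR
  rd@[11:10]=0x3 ⇒ x3
  rs@[9:8]=0x3 ⇒ x3

x3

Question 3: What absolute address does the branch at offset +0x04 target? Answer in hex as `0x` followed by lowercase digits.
0xdedc

off 0x04: read 0f fe as big → 0x0ffe
  opcode bits[15:12]=0x0: bnz/J
  imm: (w>>0)&0xfff=0xffe (s12→-2) → $-2
  target = base 0xded8 + off 0x04 + 2 + imm -2 = 0xdedc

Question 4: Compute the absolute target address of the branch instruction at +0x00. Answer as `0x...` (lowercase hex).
0xdee2

+0x00: 00 08 ⇒ word 0x0008 (big)
  op=0x0008>>12=0x0 ⇒ bnz (J)
  [11:0] imm=8 = $8
  target = base 0xded8 + off 0x00 + 2 + imm 8 = 0xdee2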